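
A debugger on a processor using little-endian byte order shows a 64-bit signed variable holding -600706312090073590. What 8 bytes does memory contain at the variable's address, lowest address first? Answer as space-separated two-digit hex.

0A 46 89 B5 CA DC A9 F7

Two's complement of -600706312090073590 in 64 bits: 600706312090073590 = 0x085623354A76B9F6; invert → 0xF7A9DCCAB5894609; add 1 → 0xF7A9DCCAB589460A.
Split into bytes (most-significant first): F7 A9 DC CA B5 89 46 0A.
Little-endian: lowest address holds the least-significant byte.
So at ascending addresses the bytes are 0A 46 89 B5 CA DC A9 F7.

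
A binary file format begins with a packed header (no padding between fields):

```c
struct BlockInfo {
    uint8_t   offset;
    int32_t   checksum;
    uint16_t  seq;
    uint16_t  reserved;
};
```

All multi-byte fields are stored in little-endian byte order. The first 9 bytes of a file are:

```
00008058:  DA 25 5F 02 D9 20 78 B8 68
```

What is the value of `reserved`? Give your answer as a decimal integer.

26808

`reserved` follows `offset` (1 B), `checksum` (4 B), `seq` (2 B), so it starts at offset 1 + 4 + 2 = 7 and occupies 2 bytes.
Bytes at offsets 7..8: B8 68.
Little-endian: lowest address holds the least-significant byte.
Reassemble most-significant byte first: 68 B8 → 0x68B8.
0x68B8 = 26808.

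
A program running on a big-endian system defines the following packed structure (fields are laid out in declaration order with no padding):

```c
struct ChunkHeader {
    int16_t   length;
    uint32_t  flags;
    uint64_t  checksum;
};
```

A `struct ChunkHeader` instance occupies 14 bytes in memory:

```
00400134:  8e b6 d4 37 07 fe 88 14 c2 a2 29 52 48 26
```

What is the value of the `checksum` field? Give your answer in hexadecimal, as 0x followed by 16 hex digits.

`checksum` follows `length` (2 B), `flags` (4 B), so it starts at offset 2 + 4 = 6 and occupies 8 bytes.
Bytes at offsets 6..13: 88 14 C2 A2 29 52 48 26.
In big-endian order the high byte comes first in memory.
The bytes are already most-significant first: 0x8814C2A229524826.

0x8814C2A229524826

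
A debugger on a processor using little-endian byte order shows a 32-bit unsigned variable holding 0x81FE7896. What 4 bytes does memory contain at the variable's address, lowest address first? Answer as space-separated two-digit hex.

Split into bytes (most-significant first): 81 FE 78 96.
In little-endian order the low byte comes first in memory.
So at ascending addresses the bytes are 96 78 FE 81.

96 78 FE 81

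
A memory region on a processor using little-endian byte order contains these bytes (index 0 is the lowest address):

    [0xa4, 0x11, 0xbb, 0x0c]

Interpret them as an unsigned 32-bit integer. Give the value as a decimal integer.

213586340

In little-endian order the low byte comes first in memory.
Reassemble most-significant byte first: 0C BB 11 A4 → 0x0CBB11A4.
0x0CBB11A4 = 213586340.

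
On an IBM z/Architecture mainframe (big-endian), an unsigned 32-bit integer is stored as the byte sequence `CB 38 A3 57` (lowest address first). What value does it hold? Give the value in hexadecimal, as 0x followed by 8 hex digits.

0xCB38A357

In big-endian order the high byte comes first in memory.
The bytes are already most-significant first: 0xCB38A357.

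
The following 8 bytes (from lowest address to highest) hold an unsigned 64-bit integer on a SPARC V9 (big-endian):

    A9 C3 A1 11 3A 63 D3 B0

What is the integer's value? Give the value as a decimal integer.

12232798108234535856

Big-endian stores the most-significant byte at the lowest address.
The bytes are already most-significant first: 0xA9C3A1113A63D3B0.
0xA9C3A1113A63D3B0 = 12232798108234535856.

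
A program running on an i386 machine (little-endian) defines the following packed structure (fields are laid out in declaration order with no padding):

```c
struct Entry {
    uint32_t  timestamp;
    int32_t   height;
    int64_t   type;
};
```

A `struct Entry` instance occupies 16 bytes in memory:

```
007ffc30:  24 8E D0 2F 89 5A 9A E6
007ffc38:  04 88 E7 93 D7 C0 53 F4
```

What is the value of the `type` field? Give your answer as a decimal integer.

`type` follows `timestamp` (4 B), `height` (4 B), so it starts at offset 4 + 4 = 8 and occupies 8 bytes.
Bytes at offsets 8..15: 04 88 E7 93 D7 C0 53 F4.
In little-endian order the low byte comes first in memory.
Reassemble most-significant byte first: F4 53 C0 D7 93 E7 88 04 → 0xF453C0D793E78804.
Top bit is set, so as a signed 64-bit value this is 0xF453C0D793E78804 − 2^64 = -841116673256224764.

-841116673256224764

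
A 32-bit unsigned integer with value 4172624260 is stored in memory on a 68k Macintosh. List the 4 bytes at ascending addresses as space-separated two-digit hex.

F8 B5 31 84

4172624260 in hexadecimal, padded to 32 bits, is 0xF8B53184.
Split into bytes (most-significant first): F8 B5 31 84.
Big-endian: lowest address holds the most-significant byte.
So the memory order matches the most-significant-first order: F8 B5 31 84.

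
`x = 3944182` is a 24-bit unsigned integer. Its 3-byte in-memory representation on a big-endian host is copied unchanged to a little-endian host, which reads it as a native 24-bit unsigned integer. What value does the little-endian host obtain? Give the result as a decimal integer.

3944182 in 24-bit hexadecimal is 0x3C2EF6.
Stored big-endian, the bytes at ascending addresses are 3C 2E F6.
Read back as little-endian, the first byte is least significant, giving 0xF62E3C.
0xF62E3C = 16133692.

16133692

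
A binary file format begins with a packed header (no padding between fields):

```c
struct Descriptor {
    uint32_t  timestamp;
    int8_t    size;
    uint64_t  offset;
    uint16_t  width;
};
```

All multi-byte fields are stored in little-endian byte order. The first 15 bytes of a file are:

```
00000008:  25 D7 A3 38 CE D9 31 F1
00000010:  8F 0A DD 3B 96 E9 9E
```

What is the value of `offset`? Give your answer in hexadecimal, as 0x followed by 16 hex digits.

0x963BDD0A8FF131D9

`offset` follows `timestamp` (4 B), `size` (1 B), so it starts at offset 4 + 1 = 5 and occupies 8 bytes.
Bytes at offsets 5..12: D9 31 F1 8F 0A DD 3B 96.
Little-endian: lowest address holds the least-significant byte.
Reassemble most-significant byte first: 96 3B DD 0A 8F F1 31 D9 → 0x963BDD0A8FF131D9.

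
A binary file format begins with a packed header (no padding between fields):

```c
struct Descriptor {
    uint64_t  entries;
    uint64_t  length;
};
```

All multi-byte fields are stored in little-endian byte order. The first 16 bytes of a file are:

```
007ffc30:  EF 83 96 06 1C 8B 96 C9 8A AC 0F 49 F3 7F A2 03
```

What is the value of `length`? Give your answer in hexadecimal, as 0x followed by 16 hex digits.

`length` follows `entries` (8 bytes), so it starts at byte offset 8 and occupies 8 bytes.
Bytes at offsets 8..15: 8A AC 0F 49 F3 7F A2 03.
Little-endian stores the least-significant byte at the lowest address.
Reassemble most-significant byte first: 03 A2 7F F3 49 0F AC 8A → 0x03A27FF3490FAC8A.

0x03A27FF3490FAC8A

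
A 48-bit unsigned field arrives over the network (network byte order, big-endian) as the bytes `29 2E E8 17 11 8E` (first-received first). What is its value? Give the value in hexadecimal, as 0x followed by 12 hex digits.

0x292EE817118E

Big-endian: lowest address holds the most-significant byte.
The bytes are already most-significant first: 0x292EE817118E.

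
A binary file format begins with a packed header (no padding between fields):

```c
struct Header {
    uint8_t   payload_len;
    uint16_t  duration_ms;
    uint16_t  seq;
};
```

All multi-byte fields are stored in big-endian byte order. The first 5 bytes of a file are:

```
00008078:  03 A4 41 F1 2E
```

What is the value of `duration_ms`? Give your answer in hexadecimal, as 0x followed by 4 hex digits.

0xA441

`duration_ms` follows `payload_len` (1 byte), so it starts at byte offset 1 and occupies 2 bytes.
Bytes at offsets 1..2: A4 41.
Big-endian stores the most-significant byte at the lowest address.
The bytes are already most-significant first: 0xA441.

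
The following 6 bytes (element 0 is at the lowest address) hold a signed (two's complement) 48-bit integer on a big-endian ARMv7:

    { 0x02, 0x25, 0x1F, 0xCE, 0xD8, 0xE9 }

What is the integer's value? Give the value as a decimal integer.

Big-endian stores the most-significant byte at the lowest address.
The bytes are already most-significant first: 0x02251FCED8E9.
0x02251FCED8E9 = 2358470695145.

2358470695145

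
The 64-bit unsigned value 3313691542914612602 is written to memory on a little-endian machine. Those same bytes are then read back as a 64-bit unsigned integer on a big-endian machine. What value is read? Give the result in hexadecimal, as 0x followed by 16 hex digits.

0x7A3DA4CEE698FC2D

3313691542914612602 in 64-bit hexadecimal is 0x2DFC98E6CEA43D7A.
Stored little-endian, the bytes at ascending addresses are 7A 3D A4 CE E6 98 FC 2D.
Read back as big-endian, the last byte is least significant, giving 0x7A3DA4CEE698FC2D.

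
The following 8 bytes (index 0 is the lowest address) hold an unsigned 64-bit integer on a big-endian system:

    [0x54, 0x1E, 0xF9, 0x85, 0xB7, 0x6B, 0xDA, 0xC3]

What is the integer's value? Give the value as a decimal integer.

6061556501190531779

Big-endian: lowest address holds the most-significant byte.
The bytes are already most-significant first: 0x541EF985B76BDAC3.
0x541EF985B76BDAC3 = 6061556501190531779.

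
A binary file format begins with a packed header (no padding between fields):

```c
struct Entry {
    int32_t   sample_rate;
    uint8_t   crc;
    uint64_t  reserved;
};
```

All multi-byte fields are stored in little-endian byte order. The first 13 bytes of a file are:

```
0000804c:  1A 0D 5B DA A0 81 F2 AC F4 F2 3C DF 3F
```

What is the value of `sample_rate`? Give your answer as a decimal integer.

`sample_rate` is the first field, at byte offset 0, occupying 4 bytes.
Bytes at offsets 0..3: 1A 0D 5B DA.
Little-endian stores the least-significant byte at the lowest address.
Reassemble most-significant byte first: DA 5B 0D 1A → 0xDA5B0D1A.
Top bit is set, so as a signed 32-bit value this is 0xDA5B0D1A − 2^32 = -631567078.

-631567078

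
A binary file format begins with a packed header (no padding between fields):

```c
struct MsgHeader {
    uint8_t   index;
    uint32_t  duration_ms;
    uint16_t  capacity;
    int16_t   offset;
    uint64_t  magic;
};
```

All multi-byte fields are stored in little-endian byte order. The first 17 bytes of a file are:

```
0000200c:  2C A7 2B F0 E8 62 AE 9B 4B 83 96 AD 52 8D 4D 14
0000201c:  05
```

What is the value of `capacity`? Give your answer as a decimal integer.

44642

`capacity` follows `index` (1 B), `duration_ms` (4 B), so it starts at offset 1 + 4 = 5 and occupies 2 bytes.
Bytes at offsets 5..6: 62 AE.
In little-endian order the low byte comes first in memory.
Reassemble most-significant byte first: AE 62 → 0xAE62.
0xAE62 = 44642.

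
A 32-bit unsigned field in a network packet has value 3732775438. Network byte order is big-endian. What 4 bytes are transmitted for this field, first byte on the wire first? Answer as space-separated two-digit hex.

3732775438 in hexadecimal, padded to 32 bits, is 0xDE7DA20E.
Split into bytes (most-significant first): DE 7D A2 0E.
In big-endian order the high byte comes first in memory.
So the memory order matches the most-significant-first order: DE 7D A2 0E.

DE 7D A2 0E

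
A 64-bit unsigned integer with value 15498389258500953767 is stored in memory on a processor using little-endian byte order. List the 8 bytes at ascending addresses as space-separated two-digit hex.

A7 D6 AD A7 EA 56 15 D7

15498389258500953767 in hexadecimal, padded to 64 bits, is 0xD71556EAA7ADD6A7.
Split into bytes (most-significant first): D7 15 56 EA A7 AD D6 A7.
Little-endian stores the least-significant byte at the lowest address.
So at ascending addresses the bytes are A7 D6 AD A7 EA 56 15 D7.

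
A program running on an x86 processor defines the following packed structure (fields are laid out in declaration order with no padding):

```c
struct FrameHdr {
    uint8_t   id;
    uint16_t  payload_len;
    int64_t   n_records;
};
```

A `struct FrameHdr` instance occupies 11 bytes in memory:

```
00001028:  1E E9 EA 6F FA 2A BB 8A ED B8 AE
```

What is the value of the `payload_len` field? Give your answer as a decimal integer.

60137

`payload_len` follows `id` (1 byte), so it starts at byte offset 1 and occupies 2 bytes.
Bytes at offsets 1..2: E9 EA.
Little-endian: lowest address holds the least-significant byte.
Reassemble most-significant byte first: EA E9 → 0xEAE9.
0xEAE9 = 60137.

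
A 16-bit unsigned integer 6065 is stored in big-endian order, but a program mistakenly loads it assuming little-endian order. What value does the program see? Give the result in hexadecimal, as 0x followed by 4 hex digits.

0xB117

6065 in 16-bit hexadecimal is 0x17B1.
Stored big-endian, the bytes at ascending addresses are 17 B1.
Read back as little-endian, the first byte is least significant, giving 0xB117.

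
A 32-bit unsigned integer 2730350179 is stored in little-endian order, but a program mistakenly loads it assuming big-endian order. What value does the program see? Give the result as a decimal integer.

1675017634

2730350179 in 32-bit hexadecimal is 0xA2BDD663.
Stored little-endian, the bytes at ascending addresses are 63 D6 BD A2.
Read back as big-endian, the last byte is least significant, giving 0x63D6BDA2.
0x63D6BDA2 = 1675017634.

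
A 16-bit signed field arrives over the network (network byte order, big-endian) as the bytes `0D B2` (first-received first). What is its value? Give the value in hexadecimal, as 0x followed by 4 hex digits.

0x0DB2

Big-endian: lowest address holds the most-significant byte.
The bytes are already most-significant first: 0x0DB2.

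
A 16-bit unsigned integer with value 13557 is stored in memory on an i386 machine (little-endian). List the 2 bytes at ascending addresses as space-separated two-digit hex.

F5 34

13557 in hexadecimal, padded to 16 bits, is 0x34F5.
Split into bytes (most-significant first): 34 F5.
Little-endian: lowest address holds the least-significant byte.
So at ascending addresses the bytes are F5 34.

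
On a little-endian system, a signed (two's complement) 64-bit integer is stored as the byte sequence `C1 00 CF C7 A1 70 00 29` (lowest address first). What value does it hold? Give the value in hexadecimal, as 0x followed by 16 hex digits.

Little-endian stores the least-significant byte at the lowest address.
Reassemble most-significant byte first: 29 00 70 A1 C7 CF 00 C1 → 0x290070A1C7CF00C1.

0x290070A1C7CF00C1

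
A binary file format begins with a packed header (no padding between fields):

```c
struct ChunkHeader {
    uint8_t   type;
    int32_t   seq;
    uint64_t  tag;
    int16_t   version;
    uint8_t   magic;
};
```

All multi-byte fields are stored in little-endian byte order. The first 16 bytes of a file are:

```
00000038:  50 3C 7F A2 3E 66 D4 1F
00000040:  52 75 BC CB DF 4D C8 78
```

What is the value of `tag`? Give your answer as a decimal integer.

16126190102805206118

`tag` follows `type` (1 B), `seq` (4 B), so it starts at offset 1 + 4 = 5 and occupies 8 bytes.
Bytes at offsets 5..12: 66 D4 1F 52 75 BC CB DF.
Little-endian: lowest address holds the least-significant byte.
Reassemble most-significant byte first: DF CB BC 75 52 1F D4 66 → 0xDFCBBC75521FD466.
0xDFCBBC75521FD466 = 16126190102805206118.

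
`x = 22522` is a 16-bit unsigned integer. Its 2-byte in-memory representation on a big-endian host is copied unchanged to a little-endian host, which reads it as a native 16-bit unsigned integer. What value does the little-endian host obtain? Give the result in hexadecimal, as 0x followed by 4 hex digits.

0xFA57

22522 in 16-bit hexadecimal is 0x57FA.
Stored big-endian, the bytes at ascending addresses are 57 FA.
Read back as little-endian, the first byte is least significant, giving 0xFA57.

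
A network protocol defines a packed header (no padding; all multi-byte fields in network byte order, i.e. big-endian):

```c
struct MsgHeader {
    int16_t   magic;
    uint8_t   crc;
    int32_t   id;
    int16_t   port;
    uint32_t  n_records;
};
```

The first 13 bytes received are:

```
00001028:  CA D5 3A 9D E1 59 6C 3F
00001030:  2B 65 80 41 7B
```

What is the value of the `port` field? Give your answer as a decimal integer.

`port` follows `magic` (2 B), `crc` (1 B), `id` (4 B), so it starts at offset 2 + 1 + 4 = 7 and occupies 2 bytes.
Bytes at offsets 7..8: 3F 2B.
In big-endian order the high byte comes first in memory.
The bytes are already most-significant first: 0x3F2B.
0x3F2B = 16171.

16171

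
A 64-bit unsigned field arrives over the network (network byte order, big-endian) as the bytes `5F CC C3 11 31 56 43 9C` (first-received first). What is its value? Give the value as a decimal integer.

6903106807461725084

In big-endian order the high byte comes first in memory.
The bytes are already most-significant first: 0x5FCCC3113156439C.
0x5FCCC3113156439C = 6903106807461725084.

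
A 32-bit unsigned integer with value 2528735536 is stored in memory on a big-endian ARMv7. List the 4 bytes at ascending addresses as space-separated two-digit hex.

96 B9 71 30

2528735536 in hexadecimal, padded to 32 bits, is 0x96B97130.
Split into bytes (most-significant first): 96 B9 71 30.
In big-endian order the high byte comes first in memory.
So the memory order matches the most-significant-first order: 96 B9 71 30.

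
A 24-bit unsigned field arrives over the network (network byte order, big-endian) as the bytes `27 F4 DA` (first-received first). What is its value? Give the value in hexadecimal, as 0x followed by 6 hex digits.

0x27F4DA

Big-endian stores the most-significant byte at the lowest address.
The bytes are already most-significant first: 0x27F4DA.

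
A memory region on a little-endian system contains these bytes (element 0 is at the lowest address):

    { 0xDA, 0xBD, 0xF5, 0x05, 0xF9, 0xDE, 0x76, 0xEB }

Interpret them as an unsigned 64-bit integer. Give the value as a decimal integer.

Little-endian: lowest address holds the least-significant byte.
Reassemble most-significant byte first: EB 76 DE F9 05 F5 BD DA → 0xEB76DEF905F5BDDA.
0xEB76DEF905F5BDDA = 16966993807293136346.

16966993807293136346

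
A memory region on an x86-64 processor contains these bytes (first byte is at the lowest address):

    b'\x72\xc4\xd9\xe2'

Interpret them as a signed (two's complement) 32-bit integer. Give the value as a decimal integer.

Little-endian: lowest address holds the least-significant byte.
Reassemble most-significant byte first: E2 D9 C4 72 → 0xE2D9C472.
Top bit is set, so as a signed 32-bit value this is 0xE2D9C472 − 2^32 = -489044878.

-489044878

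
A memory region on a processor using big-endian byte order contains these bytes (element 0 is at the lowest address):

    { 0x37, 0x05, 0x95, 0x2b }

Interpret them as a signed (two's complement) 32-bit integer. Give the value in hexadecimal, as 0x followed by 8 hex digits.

Big-endian stores the most-significant byte at the lowest address.
The bytes are already most-significant first: 0x3705952B.

0x3705952B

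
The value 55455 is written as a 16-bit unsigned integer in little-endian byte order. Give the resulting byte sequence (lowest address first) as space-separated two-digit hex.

55455 in hexadecimal, padded to 16 bits, is 0xD89F.
Split into bytes (most-significant first): D8 9F.
In little-endian order the low byte comes first in memory.
So at ascending addresses the bytes are 9F D8.

9F D8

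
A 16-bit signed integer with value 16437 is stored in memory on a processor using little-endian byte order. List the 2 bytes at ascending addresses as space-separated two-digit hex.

16437 in hexadecimal, padded to 16 bits, is 0x4035.
Split into bytes (most-significant first): 40 35.
In little-endian order the low byte comes first in memory.
So at ascending addresses the bytes are 35 40.

35 40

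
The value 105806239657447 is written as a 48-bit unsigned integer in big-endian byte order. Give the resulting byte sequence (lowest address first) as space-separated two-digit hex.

105806239657447 in hexadecimal, padded to 48 bits, is 0x603AEF546DE7.
Split into bytes (most-significant first): 60 3A EF 54 6D E7.
Big-endian: lowest address holds the most-significant byte.
So the memory order matches the most-significant-first order: 60 3A EF 54 6D E7.

60 3A EF 54 6D E7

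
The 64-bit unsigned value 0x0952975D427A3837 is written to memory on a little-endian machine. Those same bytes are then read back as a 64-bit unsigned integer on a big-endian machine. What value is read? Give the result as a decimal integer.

Stored little-endian, the bytes at ascending addresses are 37 38 7A 42 5D 97 52 09.
Read back as big-endian, the last byte is least significant, giving 0x37387A425D975209.
0x37387A425D975209 = 3979064696238461449.

3979064696238461449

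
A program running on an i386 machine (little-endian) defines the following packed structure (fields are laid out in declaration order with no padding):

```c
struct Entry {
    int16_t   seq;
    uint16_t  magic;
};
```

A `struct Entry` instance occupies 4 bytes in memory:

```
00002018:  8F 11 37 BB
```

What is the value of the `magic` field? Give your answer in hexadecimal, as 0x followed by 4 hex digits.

0xBB37

`magic` follows `seq` (2 bytes), so it starts at byte offset 2 and occupies 2 bytes.
Bytes at offsets 2..3: 37 BB.
In little-endian order the low byte comes first in memory.
Reassemble most-significant byte first: BB 37 → 0xBB37.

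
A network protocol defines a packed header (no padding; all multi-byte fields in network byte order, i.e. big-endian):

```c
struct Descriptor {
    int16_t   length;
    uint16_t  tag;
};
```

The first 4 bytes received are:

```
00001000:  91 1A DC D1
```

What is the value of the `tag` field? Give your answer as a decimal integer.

56529

`tag` follows `length` (2 bytes), so it starts at byte offset 2 and occupies 2 bytes.
Bytes at offsets 2..3: DC D1.
Big-endian: lowest address holds the most-significant byte.
The bytes are already most-significant first: 0xDCD1.
0xDCD1 = 56529.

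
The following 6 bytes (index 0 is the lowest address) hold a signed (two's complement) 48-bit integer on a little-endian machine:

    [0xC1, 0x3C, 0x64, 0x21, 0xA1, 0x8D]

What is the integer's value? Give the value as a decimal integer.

Little-endian: lowest address holds the least-significant byte.
Reassemble most-significant byte first: 8D A1 21 64 3C C1 → 0x8DA121643CC1.
Top bit is set, so as a signed 48-bit value this is 0x8DA121643CC1 − 2^48 = -125751787242303.

-125751787242303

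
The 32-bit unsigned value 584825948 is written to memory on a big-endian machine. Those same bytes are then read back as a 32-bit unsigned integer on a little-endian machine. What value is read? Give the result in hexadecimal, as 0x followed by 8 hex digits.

584825948 in 32-bit hexadecimal is 0x22DBBC5C.
Stored big-endian, the bytes at ascending addresses are 22 DB BC 5C.
Read back as little-endian, the first byte is least significant, giving 0x5CBCDB22.

0x5CBCDB22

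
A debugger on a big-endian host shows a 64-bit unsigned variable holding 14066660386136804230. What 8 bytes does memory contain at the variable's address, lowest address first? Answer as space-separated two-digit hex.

14066660386136804230 in hexadecimal, padded to 64 bits, is 0xC336D117C3BE4B86.
Split into bytes (most-significant first): C3 36 D1 17 C3 BE 4B 86.
In big-endian order the high byte comes first in memory.
So the memory order matches the most-significant-first order: C3 36 D1 17 C3 BE 4B 86.

C3 36 D1 17 C3 BE 4B 86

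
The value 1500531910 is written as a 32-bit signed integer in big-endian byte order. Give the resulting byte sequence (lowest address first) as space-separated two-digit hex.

1500531910 in hexadecimal, padded to 32 bits, is 0x59704CC6.
Split into bytes (most-significant first): 59 70 4C C6.
In big-endian order the high byte comes first in memory.
So the memory order matches the most-significant-first order: 59 70 4C C6.

59 70 4C C6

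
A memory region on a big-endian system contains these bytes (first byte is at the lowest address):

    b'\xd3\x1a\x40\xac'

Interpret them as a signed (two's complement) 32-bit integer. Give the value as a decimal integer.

In big-endian order the high byte comes first in memory.
The bytes are already most-significant first: 0xD31A40AC.
Top bit is set, so as a signed 32-bit value this is 0xD31A40AC − 2^32 = -753254228.

-753254228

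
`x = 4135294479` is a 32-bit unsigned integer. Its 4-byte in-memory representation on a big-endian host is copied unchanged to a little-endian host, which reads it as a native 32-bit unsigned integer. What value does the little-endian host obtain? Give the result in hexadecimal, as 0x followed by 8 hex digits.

4135294479 in 32-bit hexadecimal is 0xF67B960F.
Stored big-endian, the bytes at ascending addresses are F6 7B 96 0F.
Read back as little-endian, the first byte is least significant, giving 0x0F967BF6.

0x0F967BF6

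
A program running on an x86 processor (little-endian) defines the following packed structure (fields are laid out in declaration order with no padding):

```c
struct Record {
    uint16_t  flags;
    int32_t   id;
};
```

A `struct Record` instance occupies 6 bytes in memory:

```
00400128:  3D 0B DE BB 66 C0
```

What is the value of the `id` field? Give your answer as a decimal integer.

-1067009058

`id` follows `flags` (2 bytes), so it starts at byte offset 2 and occupies 4 bytes.
Bytes at offsets 2..5: DE BB 66 C0.
Little-endian: lowest address holds the least-significant byte.
Reassemble most-significant byte first: C0 66 BB DE → 0xC066BBDE.
Top bit is set, so as a signed 32-bit value this is 0xC066BBDE − 2^32 = -1067009058.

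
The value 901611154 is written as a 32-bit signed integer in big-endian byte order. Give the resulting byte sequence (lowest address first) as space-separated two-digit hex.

35 BD 7E 92

901611154 in hexadecimal, padded to 32 bits, is 0x35BD7E92.
Split into bytes (most-significant first): 35 BD 7E 92.
Big-endian: lowest address holds the most-significant byte.
So the memory order matches the most-significant-first order: 35 BD 7E 92.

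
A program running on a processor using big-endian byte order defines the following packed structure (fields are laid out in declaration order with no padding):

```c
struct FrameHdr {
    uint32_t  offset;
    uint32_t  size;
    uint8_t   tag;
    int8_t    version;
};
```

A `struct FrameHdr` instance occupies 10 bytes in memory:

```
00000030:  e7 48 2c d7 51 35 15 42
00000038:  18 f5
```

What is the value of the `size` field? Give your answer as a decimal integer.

1362433346

`size` follows `offset` (4 bytes), so it starts at byte offset 4 and occupies 4 bytes.
Bytes at offsets 4..7: 51 35 15 42.
Big-endian: lowest address holds the most-significant byte.
The bytes are already most-significant first: 0x51351542.
0x51351542 = 1362433346.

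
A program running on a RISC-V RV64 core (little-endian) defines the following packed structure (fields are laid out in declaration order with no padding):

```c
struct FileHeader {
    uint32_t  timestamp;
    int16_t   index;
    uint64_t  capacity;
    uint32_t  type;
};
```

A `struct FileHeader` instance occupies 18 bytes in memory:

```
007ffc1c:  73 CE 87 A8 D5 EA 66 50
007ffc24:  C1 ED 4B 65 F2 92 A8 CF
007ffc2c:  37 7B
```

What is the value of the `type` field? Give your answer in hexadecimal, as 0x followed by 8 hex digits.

`type` follows `timestamp` (4 B), `index` (2 B), `capacity` (8 B), so it starts at offset 4 + 2 + 8 = 14 and occupies 4 bytes.
Bytes at offsets 14..17: A8 CF 37 7B.
Little-endian stores the least-significant byte at the lowest address.
Reassemble most-significant byte first: 7B 37 CF A8 → 0x7B37CFA8.

0x7B37CFA8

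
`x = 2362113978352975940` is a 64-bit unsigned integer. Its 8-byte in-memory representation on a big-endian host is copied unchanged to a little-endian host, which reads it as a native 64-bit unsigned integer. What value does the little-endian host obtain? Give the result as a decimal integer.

2362113978352975940 in 64-bit hexadecimal is 0x20C7EA25F6B6C044.
Stored big-endian, the bytes at ascending addresses are 20 C7 EA 25 F6 B6 C0 44.
Read back as little-endian, the first byte is least significant, giving 0x44C0B6F625EAC720.
0x44C0B6F625EAC720 = 4954160758421899040.

4954160758421899040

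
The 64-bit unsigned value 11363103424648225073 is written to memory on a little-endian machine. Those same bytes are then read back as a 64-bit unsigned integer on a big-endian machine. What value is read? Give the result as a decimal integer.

11363103424648225073 in 64-bit hexadecimal is 0x9DB1DA5C442EA131.
Stored little-endian, the bytes at ascending addresses are 31 A1 2E 44 5C DA B1 9D.
Read back as big-endian, the last byte is least significant, giving 0x31A12E445CDAB19D.
0x31A12E445CDAB19D = 3576190450259374493.

3576190450259374493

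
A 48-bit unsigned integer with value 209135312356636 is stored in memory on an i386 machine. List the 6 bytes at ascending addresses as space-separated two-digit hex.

209135312356636 in hexadecimal, padded to 48 bits, is 0xBE351C00C51C.
Split into bytes (most-significant first): BE 35 1C 00 C5 1C.
In little-endian order the low byte comes first in memory.
So at ascending addresses the bytes are 1C C5 00 1C 35 BE.

1C C5 00 1C 35 BE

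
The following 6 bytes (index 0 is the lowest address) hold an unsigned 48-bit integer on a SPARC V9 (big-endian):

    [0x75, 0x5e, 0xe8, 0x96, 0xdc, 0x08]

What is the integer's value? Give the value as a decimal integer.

Big-endian: lowest address holds the most-significant byte.
The bytes are already most-significant first: 0x755EE896DC08.
0x755EE896DC08 = 129050489576456.

129050489576456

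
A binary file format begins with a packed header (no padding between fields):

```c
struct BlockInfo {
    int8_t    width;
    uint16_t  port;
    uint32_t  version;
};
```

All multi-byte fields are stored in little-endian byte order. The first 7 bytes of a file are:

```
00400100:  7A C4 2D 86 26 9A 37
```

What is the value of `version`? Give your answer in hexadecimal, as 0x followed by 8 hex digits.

0x379A2686

`version` follows `width` (1 B), `port` (2 B), so it starts at offset 1 + 2 = 3 and occupies 4 bytes.
Bytes at offsets 3..6: 86 26 9A 37.
Little-endian stores the least-significant byte at the lowest address.
Reassemble most-significant byte first: 37 9A 26 86 → 0x379A2686.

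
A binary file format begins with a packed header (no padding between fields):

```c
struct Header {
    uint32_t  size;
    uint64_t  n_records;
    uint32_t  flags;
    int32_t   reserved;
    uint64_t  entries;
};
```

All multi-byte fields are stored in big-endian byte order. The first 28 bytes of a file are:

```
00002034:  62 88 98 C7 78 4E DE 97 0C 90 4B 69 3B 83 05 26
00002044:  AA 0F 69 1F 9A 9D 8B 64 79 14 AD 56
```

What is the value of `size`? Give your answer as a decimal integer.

1653119175

`size` is the first field, at byte offset 0, occupying 4 bytes.
Bytes at offsets 0..3: 62 88 98 C7.
Big-endian: lowest address holds the most-significant byte.
The bytes are already most-significant first: 0x628898C7.
0x628898C7 = 1653119175.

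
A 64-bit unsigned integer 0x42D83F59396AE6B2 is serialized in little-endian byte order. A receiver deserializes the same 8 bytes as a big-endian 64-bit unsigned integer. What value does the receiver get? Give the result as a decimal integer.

Stored little-endian, the bytes at ascending addresses are B2 E6 6A 39 59 3F D8 42.
Read back as big-endian, the last byte is least significant, giving 0xB2E66A39593FD842.
0xB2E66A39593FD842 = 12891107777937659970.

12891107777937659970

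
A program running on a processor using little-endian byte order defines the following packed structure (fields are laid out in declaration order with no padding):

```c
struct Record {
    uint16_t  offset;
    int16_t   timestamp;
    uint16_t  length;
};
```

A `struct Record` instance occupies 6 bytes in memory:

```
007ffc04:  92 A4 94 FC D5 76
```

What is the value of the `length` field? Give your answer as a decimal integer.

`length` follows `offset` (2 B), `timestamp` (2 B), so it starts at offset 2 + 2 = 4 and occupies 2 bytes.
Bytes at offsets 4..5: D5 76.
In little-endian order the low byte comes first in memory.
Reassemble most-significant byte first: 76 D5 → 0x76D5.
0x76D5 = 30421.

30421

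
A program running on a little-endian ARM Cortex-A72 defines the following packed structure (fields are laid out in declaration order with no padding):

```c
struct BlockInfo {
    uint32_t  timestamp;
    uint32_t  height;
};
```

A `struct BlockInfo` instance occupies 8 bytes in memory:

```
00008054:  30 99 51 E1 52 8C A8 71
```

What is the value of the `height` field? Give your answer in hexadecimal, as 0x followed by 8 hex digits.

0x71A88C52

`height` follows `timestamp` (4 bytes), so it starts at byte offset 4 and occupies 4 bytes.
Bytes at offsets 4..7: 52 8C A8 71.
Little-endian stores the least-significant byte at the lowest address.
Reassemble most-significant byte first: 71 A8 8C 52 → 0x71A88C52.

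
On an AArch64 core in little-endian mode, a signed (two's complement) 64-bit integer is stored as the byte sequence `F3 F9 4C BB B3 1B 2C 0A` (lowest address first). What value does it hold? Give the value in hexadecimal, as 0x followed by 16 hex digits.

Little-endian stores the least-significant byte at the lowest address.
Reassemble most-significant byte first: 0A 2C 1B B3 BB 4C F9 F3 → 0x0A2C1BB3BB4CF9F3.

0x0A2C1BB3BB4CF9F3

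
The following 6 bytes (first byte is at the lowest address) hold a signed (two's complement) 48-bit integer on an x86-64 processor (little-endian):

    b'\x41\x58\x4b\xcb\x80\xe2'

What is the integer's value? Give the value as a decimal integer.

In little-endian order the low byte comes first in memory.
Reassemble most-significant byte first: E2 80 CB 4B 58 41 → 0xE280CB4B5841.
Top bit is set, so as a signed 48-bit value this is 0xE280CB4B5841 − 2^48 = -32432182306751.

-32432182306751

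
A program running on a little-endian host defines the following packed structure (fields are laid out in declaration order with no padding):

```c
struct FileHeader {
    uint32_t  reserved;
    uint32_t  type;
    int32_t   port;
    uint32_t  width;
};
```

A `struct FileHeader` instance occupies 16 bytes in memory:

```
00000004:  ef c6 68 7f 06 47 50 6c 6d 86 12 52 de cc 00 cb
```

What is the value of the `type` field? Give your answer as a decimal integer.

1817200390

`type` follows `reserved` (4 bytes), so it starts at byte offset 4 and occupies 4 bytes.
Bytes at offsets 4..7: 06 47 50 6C.
Little-endian: lowest address holds the least-significant byte.
Reassemble most-significant byte first: 6C 50 47 06 → 0x6C504706.
0x6C504706 = 1817200390.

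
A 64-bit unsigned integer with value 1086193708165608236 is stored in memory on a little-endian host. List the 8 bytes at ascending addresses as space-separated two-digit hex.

2C B3 79 34 6C EF 12 0F

1086193708165608236 in hexadecimal, padded to 64 bits, is 0x0F12EF6C3479B32C.
Split into bytes (most-significant first): 0F 12 EF 6C 34 79 B3 2C.
In little-endian order the low byte comes first in memory.
So at ascending addresses the bytes are 2C B3 79 34 6C EF 12 0F.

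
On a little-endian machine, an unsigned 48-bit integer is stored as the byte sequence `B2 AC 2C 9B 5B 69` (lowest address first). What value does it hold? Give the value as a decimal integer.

115842166336690

In little-endian order the low byte comes first in memory.
Reassemble most-significant byte first: 69 5B 9B 2C AC B2 → 0x695B9B2CACB2.
0x695B9B2CACB2 = 115842166336690.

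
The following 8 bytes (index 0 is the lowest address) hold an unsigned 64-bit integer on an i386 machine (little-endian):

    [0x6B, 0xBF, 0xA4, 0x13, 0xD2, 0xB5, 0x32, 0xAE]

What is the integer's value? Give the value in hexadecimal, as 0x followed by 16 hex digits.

0xAE32B5D213A4BF6B

Little-endian stores the least-significant byte at the lowest address.
Reassemble most-significant byte first: AE 32 B5 D2 13 A4 BF 6B → 0xAE32B5D213A4BF6B.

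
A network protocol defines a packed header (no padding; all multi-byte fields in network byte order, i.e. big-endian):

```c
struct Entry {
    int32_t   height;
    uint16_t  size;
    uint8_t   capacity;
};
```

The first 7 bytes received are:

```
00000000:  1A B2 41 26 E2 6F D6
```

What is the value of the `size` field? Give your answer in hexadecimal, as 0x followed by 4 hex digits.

0xE26F

`size` follows `height` (4 bytes), so it starts at byte offset 4 and occupies 2 bytes.
Bytes at offsets 4..5: E2 6F.
Big-endian: lowest address holds the most-significant byte.
The bytes are already most-significant first: 0xE26F.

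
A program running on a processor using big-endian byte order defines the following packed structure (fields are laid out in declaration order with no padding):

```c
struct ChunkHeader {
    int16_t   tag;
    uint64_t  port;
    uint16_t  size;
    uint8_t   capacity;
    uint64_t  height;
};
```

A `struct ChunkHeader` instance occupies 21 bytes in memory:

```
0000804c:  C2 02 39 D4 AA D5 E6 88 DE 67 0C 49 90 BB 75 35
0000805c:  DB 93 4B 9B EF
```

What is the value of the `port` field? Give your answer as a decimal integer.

4167143390897036903

`port` follows `tag` (2 bytes), so it starts at byte offset 2 and occupies 8 bytes.
Bytes at offsets 2..9: 39 D4 AA D5 E6 88 DE 67.
In big-endian order the high byte comes first in memory.
The bytes are already most-significant first: 0x39D4AAD5E688DE67.
0x39D4AAD5E688DE67 = 4167143390897036903.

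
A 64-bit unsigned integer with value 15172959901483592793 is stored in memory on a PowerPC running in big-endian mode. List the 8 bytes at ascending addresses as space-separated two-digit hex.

15172959901483592793 in hexadecimal, padded to 64 bits, is 0xD2912EA3FF2CEC59.
Split into bytes (most-significant first): D2 91 2E A3 FF 2C EC 59.
In big-endian order the high byte comes first in memory.
So the memory order matches the most-significant-first order: D2 91 2E A3 FF 2C EC 59.

D2 91 2E A3 FF 2C EC 59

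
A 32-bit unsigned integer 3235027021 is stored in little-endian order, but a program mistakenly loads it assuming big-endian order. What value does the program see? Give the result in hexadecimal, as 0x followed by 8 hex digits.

3235027021 in 32-bit hexadecimal is 0xC0D2984D.
Stored little-endian, the bytes at ascending addresses are 4D 98 D2 C0.
Read back as big-endian, the last byte is least significant, giving 0x4D98D2C0.

0x4D98D2C0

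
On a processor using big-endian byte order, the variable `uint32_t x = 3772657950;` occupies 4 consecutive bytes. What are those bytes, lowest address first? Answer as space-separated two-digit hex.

E0 DE 31 1E

3772657950 in hexadecimal, padded to 32 bits, is 0xE0DE311E.
Split into bytes (most-significant first): E0 DE 31 1E.
Big-endian: lowest address holds the most-significant byte.
So the memory order matches the most-significant-first order: E0 DE 31 1E.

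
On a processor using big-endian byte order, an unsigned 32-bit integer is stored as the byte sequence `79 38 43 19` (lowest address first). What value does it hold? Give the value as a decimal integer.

2033730329

Big-endian stores the most-significant byte at the lowest address.
The bytes are already most-significant first: 0x79384319.
0x79384319 = 2033730329.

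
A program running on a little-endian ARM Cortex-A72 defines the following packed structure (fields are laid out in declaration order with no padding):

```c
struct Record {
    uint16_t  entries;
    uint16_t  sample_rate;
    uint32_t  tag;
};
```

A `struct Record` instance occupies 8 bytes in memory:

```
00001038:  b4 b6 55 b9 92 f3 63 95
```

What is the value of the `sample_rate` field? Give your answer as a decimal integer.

`sample_rate` follows `entries` (2 bytes), so it starts at byte offset 2 and occupies 2 bytes.
Bytes at offsets 2..3: 55 B9.
In little-endian order the low byte comes first in memory.
Reassemble most-significant byte first: B9 55 → 0xB955.
0xB955 = 47445.

47445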